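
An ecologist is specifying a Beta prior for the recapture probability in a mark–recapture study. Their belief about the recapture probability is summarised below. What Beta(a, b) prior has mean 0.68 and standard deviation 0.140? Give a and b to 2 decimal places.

a = 6.87, b = 3.23

First σ² = 0.019600. Setting a = μn, b = (1−μ)n with n = a+b,
μ(1−μ)/(n+1) = 0.019600 ⇒ n+1 = 0.2176/0.019600 = 11.1020 ⇒ n = 10.1020.
Hence a = 0.68×10.1020 = 6.87, b = 0.32×10.1020 = 3.23.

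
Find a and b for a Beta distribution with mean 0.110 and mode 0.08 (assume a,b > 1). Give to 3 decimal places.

a = 3.080, b = 24.920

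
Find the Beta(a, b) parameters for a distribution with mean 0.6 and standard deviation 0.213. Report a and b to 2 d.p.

First σ² = 0.045369. Setting a = μn, b = (1−μ)n with n = a+b,
μ(1−μ)/(n+1) = 0.045369 ⇒ n+1 = 0.24/0.045369 = 5.2900 ⇒ n = 4.2900.
Hence a = 0.6×4.2900 = 2.57, b = 0.4×4.2900 = 1.72.

a = 2.57, b = 1.72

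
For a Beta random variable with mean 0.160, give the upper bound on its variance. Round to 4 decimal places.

0.1344

Var = μ(1−μ)/(α+β+1), which approaches μ(1−μ) as α+β → 0.
So the supremum is μ(1−μ) = 0.160×0.840 = 0.1344.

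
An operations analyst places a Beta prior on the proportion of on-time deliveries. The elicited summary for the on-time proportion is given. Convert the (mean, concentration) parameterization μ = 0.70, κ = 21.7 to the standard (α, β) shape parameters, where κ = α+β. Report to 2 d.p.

α = 15.19, β = 6.51

α = μκ = 0.70×21.7 = 15.19 and β = (1−μ)κ = 0.30×21.7 = 6.51.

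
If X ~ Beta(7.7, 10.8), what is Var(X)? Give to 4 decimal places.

0.0125

μ = 7.7/18.5 = 0.416216; Var = μ(1−μ)/(α+β+1) = 0.2429803/19.5 = 0.0125.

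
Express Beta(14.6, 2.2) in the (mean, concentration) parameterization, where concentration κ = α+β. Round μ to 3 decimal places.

μ = 0.869, κ = 16.8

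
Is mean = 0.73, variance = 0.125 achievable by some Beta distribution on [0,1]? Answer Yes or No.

The Beta variance bound is σ² < μ(1−μ).
Here μ(1−μ) = 0.73×0.27 = 0.1971, and 0.125 < 0.1971.

Yes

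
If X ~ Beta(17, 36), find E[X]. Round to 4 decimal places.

0.3208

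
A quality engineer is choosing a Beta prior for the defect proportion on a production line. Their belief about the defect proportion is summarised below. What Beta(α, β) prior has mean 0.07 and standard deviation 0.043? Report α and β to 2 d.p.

α = 2.39, β = 31.81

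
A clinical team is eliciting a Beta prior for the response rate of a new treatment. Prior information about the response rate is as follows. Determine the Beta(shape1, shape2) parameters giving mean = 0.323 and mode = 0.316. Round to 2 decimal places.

shape1 = 16.98, shape2 = 35.59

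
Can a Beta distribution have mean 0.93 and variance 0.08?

No

A Beta with mean μ has variance μ(1−μ)/(α+β+1) < μ(1−μ).
Here μ(1−μ) = 0.93×0.07 = 0.0651, and 0.08 ≥ 0.0651.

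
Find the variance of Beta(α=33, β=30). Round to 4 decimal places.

α+β = 63 and αβ = 990, so Var = αβ/[(α+β)²(α+β+1)] = 990/254016 = 0.0039.

0.0039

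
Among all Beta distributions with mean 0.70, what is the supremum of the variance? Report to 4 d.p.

0.2100

For fixed mean μ the Beta variance is μ(1−μ)/(α+β+1), increasing as α+β decreases.
Its least upper bound (not attained) is μ(1−μ) = 0.70·0.30 = 0.2100.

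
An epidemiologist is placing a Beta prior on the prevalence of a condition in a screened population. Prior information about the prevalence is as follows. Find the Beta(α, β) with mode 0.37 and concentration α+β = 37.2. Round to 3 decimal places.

Since the density peak of Beta(α,β) is at (α−1)/(α+β−2),
α = 1 + 0.37(37.2−2) = 14.024 and β = 37.2 − 14.024 = 23.176.

α = 14.024, β = 23.176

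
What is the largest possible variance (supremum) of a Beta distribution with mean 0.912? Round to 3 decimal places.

0.080

For fixed mean μ the Beta variance is μ(1−μ)/(α+β+1), increasing as α+β decreases.
Its least upper bound (not attained) is μ(1−μ) = 0.912·0.088 = 0.080.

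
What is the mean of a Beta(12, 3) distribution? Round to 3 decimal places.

0.800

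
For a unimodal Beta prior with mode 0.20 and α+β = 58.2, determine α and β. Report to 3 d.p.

Mode = (α−1)/(κ−2) with κ = α+β, so α−1 = 0.20·56.2 = 11.240.
α = 12.240; β = κ − α = 45.960.

α = 12.240, β = 45.960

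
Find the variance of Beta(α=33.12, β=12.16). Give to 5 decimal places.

α+β = 45.28 and αβ = 402.7392, so Var = αβ/[(α+β)²(α+β+1)] = 402.7392/94886.884352 = 0.00424.

0.00424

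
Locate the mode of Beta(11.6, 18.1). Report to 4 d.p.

0.3827

The density x^(α−1)(1−x)^(β−1) is maximised at (α−1)/(α+β−2) = 10.6/27.7 = 0.3827.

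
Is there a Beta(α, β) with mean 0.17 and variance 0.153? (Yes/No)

No

For any Beta, Var(X) < E[X]·(1−E[X]).
Here μ(1−μ) = 0.17×0.83 = 0.1411, and 0.153 ≥ 0.1411.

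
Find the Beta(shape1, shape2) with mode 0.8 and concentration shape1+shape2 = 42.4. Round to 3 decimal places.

For shape1,shape2>1 the mode is (shape1−1)/(shape1+shape2−2), so shape1 = mode·(κ−2)+1 = 0.8×40.4+1 = 33.320.
And shape2 = (1−mode)·(κ−2)+1 = 0.2×40.4+1 = 9.080.

shape1 = 33.320, shape2 = 9.080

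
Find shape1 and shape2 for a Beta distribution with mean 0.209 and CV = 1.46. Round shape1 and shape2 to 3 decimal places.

shape1 = 0.162, shape2 = 0.613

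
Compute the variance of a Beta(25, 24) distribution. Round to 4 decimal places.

Var = αβ/[(α+β)²(α+β+1)] = (25×24)/(49²×50) = 600/120050 = 0.0050.

0.0050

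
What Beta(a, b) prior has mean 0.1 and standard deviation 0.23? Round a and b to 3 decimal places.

a = 0.070, b = 0.631

σ² = 0.23² = 0.0529.
With s = a+b, Var = μ(1−μ)/(s+1), so s+1 = (0.1×0.9)/0.0529 = 1.7013 and s = 0.7013.
a = μs = 0.070, b = (1−μ)s = 0.631.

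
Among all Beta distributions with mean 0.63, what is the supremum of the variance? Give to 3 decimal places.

0.233

Var = μ(1−μ)/(α+β+1), which approaches μ(1−μ) as α+β → 0.
So the supremum is μ(1−μ) = 0.63×0.37 = 0.233.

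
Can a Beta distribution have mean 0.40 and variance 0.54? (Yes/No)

No

The Beta variance bound is σ² < μ(1−μ).
Here μ(1−μ) = 0.40×0.60 = 0.2400, and 0.54 ≥ 0.2400.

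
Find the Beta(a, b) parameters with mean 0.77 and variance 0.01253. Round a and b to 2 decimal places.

By moment matching, a+b = μ(1−μ)/σ² − 1 = (0.77·0.23)/0.01253 − 1 = 14.1341 − 1 = 13.1341.
Since a/(a+b) = μ, a = 0.77·13.1341 = 10.11 and b = 0.23·13.1341 = 3.02.

a = 10.11, b = 3.02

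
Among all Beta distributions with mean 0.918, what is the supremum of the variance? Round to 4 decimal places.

Var = μ(1−μ)/(α+β+1), which approaches μ(1−μ) as α+β → 0.
So the supremum is μ(1−μ) = 0.918×0.082 = 0.0753.

0.0753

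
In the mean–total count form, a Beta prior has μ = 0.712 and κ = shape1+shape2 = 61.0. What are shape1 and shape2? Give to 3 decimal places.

shape1 = 43.432, shape2 = 17.568

shape1 = μκ = 0.712×61.0 = 43.432 and shape2 = (1−μ)κ = 0.288×61.0 = 17.568.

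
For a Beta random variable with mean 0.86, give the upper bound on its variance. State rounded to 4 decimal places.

For fixed mean μ the Beta variance is μ(1−μ)/(α+β+1), increasing as α+β decreases.
Its least upper bound (not attained) is μ(1−μ) = 0.86·0.14 = 0.1204.

0.1204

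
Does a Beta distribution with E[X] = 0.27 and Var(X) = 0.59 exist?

No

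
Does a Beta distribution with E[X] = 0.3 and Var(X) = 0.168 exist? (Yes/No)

The Beta variance bound is σ² < μ(1−μ).
Here μ(1−μ) = 0.3×0.7 = 0.21, and 0.168 < 0.21.

Yes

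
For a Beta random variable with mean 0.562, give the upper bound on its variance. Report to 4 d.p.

0.2462

Var = μ(1−μ)/(α+β+1), which approaches μ(1−μ) as α+β → 0.
So the supremum is μ(1−μ) = 0.562×0.438 = 0.2462.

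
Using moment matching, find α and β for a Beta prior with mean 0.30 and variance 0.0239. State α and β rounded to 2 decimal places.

Write ν = α+β; then α = μν and Var = μ(1−μ)/(ν+1).
ν = μ(1−μ)/Var − 1 = 0.2100/0.0239 − 1 = 7.7866.
α = 0.30·7.7866 = 2.34, β = 0.70·7.7866 = 5.45.

α = 2.34, β = 5.45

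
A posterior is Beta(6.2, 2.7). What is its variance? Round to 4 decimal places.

0.0213

α+β = 8.9 and αβ = 16.74, so Var = αβ/[(α+β)²(α+β+1)] = 16.74/784.179 = 0.0213.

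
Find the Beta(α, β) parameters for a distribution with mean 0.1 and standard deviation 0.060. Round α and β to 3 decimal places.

Variance = 0.060² = 0.003600. The moment-matching identity α+β = μ(1−μ)/Var − 1 gives
α+β = 0.09/0.003600 − 1 = 24.0000, so α = μ·24.0000 = 2.400 and β = (1−μ)·24.0000 = 21.600.

α = 2.400, β = 21.600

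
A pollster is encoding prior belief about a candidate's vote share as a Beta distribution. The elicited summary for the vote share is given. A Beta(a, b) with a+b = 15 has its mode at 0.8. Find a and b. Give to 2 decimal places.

a = 11.40, b = 3.60

For a,b>1 the mode is (a−1)/(a+b−2), so a = mode·(κ−2)+1 = 0.8×13+1 = 11.40.
And b = (1−mode)·(κ−2)+1 = 0.2×13+1 = 3.60.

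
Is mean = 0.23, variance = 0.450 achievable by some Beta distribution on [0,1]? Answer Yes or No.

No

For any Beta, Var(X) < E[X]·(1−E[X]).
Here μ(1−μ) = 0.23×0.77 = 0.1771, and 0.450 ≥ 0.1771.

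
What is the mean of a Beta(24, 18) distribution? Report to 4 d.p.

0.5714

E[X] = α/(α+β) = 24/42 = 0.5714.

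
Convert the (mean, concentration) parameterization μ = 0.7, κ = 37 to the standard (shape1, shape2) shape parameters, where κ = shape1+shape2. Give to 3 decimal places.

shape1 = 25.900, shape2 = 11.100

shape1 = μκ = 0.7×37 = 25.900 and shape2 = (1−μ)κ = 0.3×37 = 11.100.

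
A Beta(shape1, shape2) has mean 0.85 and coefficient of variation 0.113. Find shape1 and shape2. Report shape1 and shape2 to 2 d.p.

shape1 = 10.90, shape2 = 1.92

Var = (CV·μ)² = (0.113×0.85)² = 0.009226.
shape1+shape2 = μ(1−μ)/Var − 1 = 0.1275/0.009226 − 1 = 12.8202.
Thus shape1 = 0.85·12.8202 = 10.90 and shape2 = 0.15·12.8202 = 1.92.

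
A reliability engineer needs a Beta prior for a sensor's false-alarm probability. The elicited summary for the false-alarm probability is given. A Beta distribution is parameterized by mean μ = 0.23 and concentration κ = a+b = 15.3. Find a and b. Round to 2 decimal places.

Split κ in proportion μ : (1−μ): a = 0.23·15.3 = 3.52, b = 15.3 − 3.52 = 11.78.

a = 3.52, b = 11.78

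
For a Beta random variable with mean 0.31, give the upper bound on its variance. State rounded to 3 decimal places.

For fixed mean μ the Beta variance is μ(1−μ)/(α+β+1), increasing as α+β decreases.
Its least upper bound (not attained) is μ(1−μ) = 0.31·0.69 = 0.214.

0.214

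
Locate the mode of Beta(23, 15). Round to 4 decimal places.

With α,β > 1, mode = (α−1)/(α+β−2) = 22/36 = 0.6111.

0.6111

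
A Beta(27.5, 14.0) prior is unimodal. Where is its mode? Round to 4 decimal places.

0.6709

With α,β > 1, mode = (α−1)/(α+β−2) = 26.5/39.5 = 0.6709.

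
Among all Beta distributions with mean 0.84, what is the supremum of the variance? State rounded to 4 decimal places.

0.1344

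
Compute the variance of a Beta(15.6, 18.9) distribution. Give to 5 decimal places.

0.00698

μ = 15.6/34.5 = 0.452174; Var = μ(1−μ)/(α+β+1) = 0.2477127/35.5 = 0.00698.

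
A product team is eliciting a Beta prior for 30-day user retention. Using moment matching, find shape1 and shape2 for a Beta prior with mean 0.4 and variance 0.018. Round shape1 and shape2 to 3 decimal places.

By moment matching, shape1+shape2 = μ(1−μ)/σ² − 1 = (0.4·0.6)/0.018 − 1 = 13.3333 − 1 = 12.3333.
Since shape1/(shape1+shape2) = μ, shape1 = 0.4·12.3333 = 4.933 and shape2 = 0.6·12.3333 = 7.400.

shape1 = 4.933, shape2 = 7.400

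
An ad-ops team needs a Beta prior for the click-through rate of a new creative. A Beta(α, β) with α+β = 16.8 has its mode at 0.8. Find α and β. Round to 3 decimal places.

α = 12.840, β = 3.960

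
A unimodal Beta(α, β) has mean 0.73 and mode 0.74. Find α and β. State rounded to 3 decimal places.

α = 35.040, β = 12.960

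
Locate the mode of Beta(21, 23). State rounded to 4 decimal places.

With α,β > 1, mode = (α−1)/(α+β−2) = 20/42 = 0.4762.

0.4762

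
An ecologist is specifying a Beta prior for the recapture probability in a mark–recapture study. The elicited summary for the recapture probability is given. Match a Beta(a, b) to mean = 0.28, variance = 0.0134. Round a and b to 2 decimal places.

a = 3.93, b = 10.11

Let s = a+b. The Beta variance is μ(1−μ)/(s+1).
So s+1 = μ(1−μ)/σ² = (0.28×0.72)/0.0134 = 0.2016/0.0134 = 15.0448, giving s = 14.0448.
Then a = μs = 0.28×14.0448 = 3.93 and b = (1−μ)s = 0.72×14.0448 = 10.11.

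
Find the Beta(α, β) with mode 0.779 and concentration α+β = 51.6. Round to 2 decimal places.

α = 39.64, β = 11.96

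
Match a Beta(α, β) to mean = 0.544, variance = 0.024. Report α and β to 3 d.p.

α = 5.079, β = 4.257

Write ν = α+β; then α = μν and Var = μ(1−μ)/(ν+1).
ν = μ(1−μ)/Var − 1 = 0.248064/0.024 − 1 = 9.3360.
α = 0.544·9.3360 = 5.079, β = 0.456·9.3360 = 4.257.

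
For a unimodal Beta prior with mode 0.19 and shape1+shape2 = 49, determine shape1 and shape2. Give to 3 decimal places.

shape1 = 9.930, shape2 = 39.070

Since the density peak of Beta(shape1,shape2) is at (shape1−1)/(shape1+shape2−2),
shape1 = 1 + 0.19(49−2) = 9.930 and shape2 = 49 − 9.930 = 39.070.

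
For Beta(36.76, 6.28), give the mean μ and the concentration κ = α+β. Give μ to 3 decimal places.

μ = 0.854, κ = 43.04

κ = α+β = 36.76+6.28 = 43.04; μ = α/κ = 36.76/43.04 = 0.854.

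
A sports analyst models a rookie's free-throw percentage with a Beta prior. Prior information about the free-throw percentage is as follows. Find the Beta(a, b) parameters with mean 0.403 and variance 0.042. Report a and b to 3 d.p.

By moment matching, a+b = μ(1−μ)/σ² − 1 = (0.403·0.597)/0.042 − 1 = 5.7284 − 1 = 4.7284.
Since a/(a+b) = μ, a = 0.403·4.7284 = 1.906 and b = 0.597·4.7284 = 2.823.

a = 1.906, b = 2.823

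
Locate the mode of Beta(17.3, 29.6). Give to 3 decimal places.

0.363

The density x^(α−1)(1−x)^(β−1) is maximised at (α−1)/(α+β−2) = 16.3/44.9 = 0.363.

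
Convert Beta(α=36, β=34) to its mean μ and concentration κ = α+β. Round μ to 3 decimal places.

μ = 0.514, κ = 70

κ = α+β = 36+34 = 70; μ = α/κ = 36/70 = 0.514.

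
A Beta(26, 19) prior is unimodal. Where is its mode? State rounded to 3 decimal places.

The density x^(α−1)(1−x)^(β−1) is maximised at (α−1)/(α+β−2) = 25/43 = 0.581.

0.581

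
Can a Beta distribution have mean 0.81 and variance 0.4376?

A Beta with mean μ has variance μ(1−μ)/(α+β+1) < μ(1−μ).
Here μ(1−μ) = 0.81×0.19 = 0.1539, and 0.4376 ≥ 0.1539.

No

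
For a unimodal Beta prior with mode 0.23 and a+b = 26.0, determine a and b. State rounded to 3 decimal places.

a = 6.520, b = 19.480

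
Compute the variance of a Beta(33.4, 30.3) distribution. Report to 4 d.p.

μ = 33.4/63.7 = 0.524333; Var = μ(1−μ)/(α+β+1) = 0.2494079/64.7 = 0.0039.

0.0039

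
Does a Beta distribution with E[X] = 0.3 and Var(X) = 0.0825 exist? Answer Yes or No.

A Beta with mean μ has variance μ(1−μ)/(α+β+1) < μ(1−μ).
Here μ(1−μ) = 0.3×0.7 = 0.21, and 0.0825 < 0.21.

Yes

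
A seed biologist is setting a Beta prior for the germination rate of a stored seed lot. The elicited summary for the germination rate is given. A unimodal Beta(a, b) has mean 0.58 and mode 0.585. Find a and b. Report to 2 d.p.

With s = a+b: μ = a/s and mode = (a−1)/(s−2). Eliminating a = μs,
μs − 1 = m(s−2) ⇒ s(μ−m) = 1−2m ⇒ s = -0.170/-0.005 = 34.0000.
So a = μs = 19.72, b = (1−μ)s = 14.28.

a = 19.72, b = 14.28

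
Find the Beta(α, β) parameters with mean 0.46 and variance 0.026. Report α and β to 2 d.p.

Let s = α+β. The Beta variance is μ(1−μ)/(s+1).
So s+1 = μ(1−μ)/σ² = (0.46×0.54)/0.026 = 0.2484/0.026 = 9.5538, giving s = 8.5538.
Then α = μs = 0.46×8.5538 = 3.93 and β = (1−μ)s = 0.54×8.5538 = 4.62.

α = 3.93, β = 4.62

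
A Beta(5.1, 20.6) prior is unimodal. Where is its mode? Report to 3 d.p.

0.173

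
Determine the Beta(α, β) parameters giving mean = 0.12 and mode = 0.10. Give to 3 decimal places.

α = 4.800, β = 35.200

Let s = α+β. Mean gives α = μs = 0.12s; mode gives (α−1)/(s−2) = 0.10.
Substituting: 0.12s − 1 = 0.10(s−2) = 0.10s − 0.20, so 0.02s = 0.80 and s = 40.0000.
Then α = 0.12×40.0000 = 4.800 and β = s−α = 35.200.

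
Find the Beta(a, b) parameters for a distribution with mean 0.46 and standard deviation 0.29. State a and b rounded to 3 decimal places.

a = 0.899, b = 1.055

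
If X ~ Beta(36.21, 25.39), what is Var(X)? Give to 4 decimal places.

Var = αβ/[(α+β)²(α+β+1)] = (36.21×25.39)/(61.60²×62.60) = 919.3719/237539.456000 = 0.0039.

0.0039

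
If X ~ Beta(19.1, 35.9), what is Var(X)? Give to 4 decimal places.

0.0040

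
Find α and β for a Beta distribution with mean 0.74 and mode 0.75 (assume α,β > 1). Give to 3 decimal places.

α = 37.000, β = 13.000

With s = α+β: μ = α/s and mode = (α−1)/(s−2). Eliminating α = μs,
μs − 1 = m(s−2) ⇒ s(μ−m) = 1−2m ⇒ s = -0.50/-0.01 = 50.0000.
So α = μs = 37.000, β = (1−μ)s = 13.000.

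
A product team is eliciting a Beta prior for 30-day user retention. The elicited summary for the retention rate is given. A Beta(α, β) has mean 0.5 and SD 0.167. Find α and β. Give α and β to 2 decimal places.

α = 3.98, β = 3.98

Variance = 0.167² = 0.027889. The moment-matching identity α+β = μ(1−μ)/Var − 1 gives
α+β = 0.25/0.027889 − 1 = 7.9641, so α = μ·7.9641 = 3.98 and β = (1−μ)·7.9641 = 3.98.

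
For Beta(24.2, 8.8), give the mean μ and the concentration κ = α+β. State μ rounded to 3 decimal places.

κ = α+β = 24.2+8.8 = 33.0; μ = α/κ = 24.2/33.0 = 0.733.

μ = 0.733, κ = 33.0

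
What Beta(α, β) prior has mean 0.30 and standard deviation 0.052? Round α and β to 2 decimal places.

α = 23.00, β = 53.66

First σ² = 0.002704. Setting α = μn, β = (1−μ)n with n = α+β,
μ(1−μ)/(n+1) = 0.002704 ⇒ n+1 = 0.2100/0.002704 = 77.6627 ⇒ n = 76.6627.
Hence α = 0.30×76.6627 = 23.00, β = 0.70×76.6627 = 53.66.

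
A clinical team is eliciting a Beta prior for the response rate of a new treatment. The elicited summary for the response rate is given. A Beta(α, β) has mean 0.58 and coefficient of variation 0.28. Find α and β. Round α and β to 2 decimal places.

σ = CV·μ = 0.28×0.58 = 0.16240, so σ² = 0.026374.
s+1 = μ(1−μ)/σ² = 0.2436/0.026374 = 9.2365, so s = α+β = 8.2365.
α = μs = 4.78, β = (1−μ)s = 3.46.

α = 4.78, β = 3.46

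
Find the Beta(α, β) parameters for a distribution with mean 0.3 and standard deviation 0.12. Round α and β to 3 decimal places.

α = 4.075, β = 9.508

First σ² = 0.0144. Setting α = μn, β = (1−μ)n with n = α+β,
μ(1−μ)/(n+1) = 0.0144 ⇒ n+1 = 0.21/0.0144 = 14.5833 ⇒ n = 13.5833.
Hence α = 0.3×13.5833 = 4.075, β = 0.7×13.5833 = 9.508.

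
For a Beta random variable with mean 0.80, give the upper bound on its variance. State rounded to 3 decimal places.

0.160

Var = μ(1−μ)/(α+β+1), which approaches μ(1−μ) as α+β → 0.
So the supremum is μ(1−μ) = 0.80×0.20 = 0.160.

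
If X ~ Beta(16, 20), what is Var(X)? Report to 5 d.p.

Var = αβ/[(α+β)²(α+β+1)] = (16×20)/(36²×37) = 320/47952 = 0.00667.

0.00667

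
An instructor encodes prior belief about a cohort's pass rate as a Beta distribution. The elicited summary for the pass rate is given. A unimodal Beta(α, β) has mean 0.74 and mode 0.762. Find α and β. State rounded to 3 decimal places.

With s = α+β: μ = α/s and mode = (α−1)/(s−2). Eliminating α = μs,
μs − 1 = m(s−2) ⇒ s(μ−m) = 1−2m ⇒ s = -0.524/-0.022 = 23.8182.
So α = μs = 17.625, β = (1−μ)s = 6.193.

α = 17.625, β = 6.193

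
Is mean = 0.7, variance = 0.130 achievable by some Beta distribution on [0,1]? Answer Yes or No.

Yes

The Beta variance bound is σ² < μ(1−μ).
Here μ(1−μ) = 0.7×0.3 = 0.21, and 0.130 < 0.21.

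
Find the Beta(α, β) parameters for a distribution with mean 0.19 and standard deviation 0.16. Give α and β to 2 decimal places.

Variance = 0.16² = 0.0256. The moment-matching identity α+β = μ(1−μ)/Var − 1 gives
α+β = 0.1539/0.0256 − 1 = 5.0117, so α = μ·5.0117 = 0.95 and β = (1−μ)·5.0117 = 4.06.

α = 0.95, β = 4.06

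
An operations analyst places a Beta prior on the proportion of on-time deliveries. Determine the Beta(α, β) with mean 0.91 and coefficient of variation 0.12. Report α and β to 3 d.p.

σ = CV·μ = 0.12×0.91 = 0.10920, so σ² = 0.011925.
s+1 = μ(1−μ)/σ² = 0.0819/0.011925 = 6.8681, so s = α+β = 5.8681.
α = μs = 5.340, β = (1−μ)s = 0.528.

α = 5.340, β = 0.528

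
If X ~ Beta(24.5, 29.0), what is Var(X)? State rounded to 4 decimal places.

0.0046

Var = αβ/[(α+β)²(α+β+1)] = (24.5×29.0)/(53.5²×54.5) = 710.50/155992.625 = 0.0046.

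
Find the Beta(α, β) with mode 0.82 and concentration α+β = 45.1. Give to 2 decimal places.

α = 36.34, β = 8.76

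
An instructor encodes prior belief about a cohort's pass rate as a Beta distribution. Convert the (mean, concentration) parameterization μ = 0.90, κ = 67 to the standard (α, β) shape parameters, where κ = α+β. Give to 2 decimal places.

Split κ in proportion μ : (1−μ): α = 0.90·67 = 60.30, β = 67 − 60.30 = 6.70.

α = 60.30, β = 6.70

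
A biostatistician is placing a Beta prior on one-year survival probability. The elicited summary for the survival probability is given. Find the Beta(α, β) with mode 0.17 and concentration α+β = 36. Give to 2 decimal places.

For α,β>1 the mode is (α−1)/(α+β−2), so α = mode·(κ−2)+1 = 0.17×34+1 = 6.78.
And β = (1−mode)·(κ−2)+1 = 0.83×34+1 = 29.22.

α = 6.78, β = 29.22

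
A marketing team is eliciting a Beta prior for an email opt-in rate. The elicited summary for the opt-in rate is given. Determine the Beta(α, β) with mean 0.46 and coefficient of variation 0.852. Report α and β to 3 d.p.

α = 0.284, β = 0.333

σ = CV·μ = 0.852×0.46 = 0.39192, so σ² = 0.153601.
s+1 = μ(1−μ)/σ² = 0.2484/0.153601 = 1.6172, so s = α+β = 0.6172.
α = μs = 0.284, β = (1−μ)s = 0.333.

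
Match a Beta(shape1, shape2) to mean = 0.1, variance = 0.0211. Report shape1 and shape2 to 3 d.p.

shape1 = 0.327, shape2 = 2.939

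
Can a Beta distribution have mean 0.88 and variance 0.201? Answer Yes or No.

A Beta with mean μ has variance μ(1−μ)/(α+β+1) < μ(1−μ).
Here μ(1−μ) = 0.88×0.12 = 0.1056, and 0.201 ≥ 0.1056.

No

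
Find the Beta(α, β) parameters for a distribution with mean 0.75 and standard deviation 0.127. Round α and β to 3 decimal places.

α = 7.969, β = 2.656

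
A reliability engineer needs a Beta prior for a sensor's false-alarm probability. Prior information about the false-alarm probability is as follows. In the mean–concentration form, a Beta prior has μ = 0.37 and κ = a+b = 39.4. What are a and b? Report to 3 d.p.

a = 14.578, b = 24.822

Split κ in proportion μ : (1−μ): a = 0.37·39.4 = 14.578, b = 39.4 − 14.578 = 24.822.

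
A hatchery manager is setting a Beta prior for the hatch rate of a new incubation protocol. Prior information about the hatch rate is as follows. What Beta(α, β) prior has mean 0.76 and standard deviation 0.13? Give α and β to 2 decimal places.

α = 7.44, β = 2.35

σ² = 0.13² = 0.0169.
With s = α+β, Var = μ(1−μ)/(s+1), so s+1 = (0.76×0.24)/0.0169 = 10.7929 and s = 9.7929.
α = μs = 7.44, β = (1−μ)s = 2.35.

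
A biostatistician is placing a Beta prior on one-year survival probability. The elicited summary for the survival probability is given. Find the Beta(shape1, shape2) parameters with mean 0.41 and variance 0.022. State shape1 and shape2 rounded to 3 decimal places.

Write ν = shape1+shape2; then shape1 = μν and Var = μ(1−μ)/(ν+1).
ν = μ(1−μ)/Var − 1 = 0.2419/0.022 − 1 = 9.9955.
shape1 = 0.41·9.9955 = 4.098, shape2 = 0.59·9.9955 = 5.897.

shape1 = 4.098, shape2 = 5.897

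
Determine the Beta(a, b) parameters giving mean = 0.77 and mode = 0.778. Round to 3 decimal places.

a = 53.515, b = 15.985

With s = a+b: μ = a/s and mode = (a−1)/(s−2). Eliminating a = μs,
μs − 1 = m(s−2) ⇒ s(μ−m) = 1−2m ⇒ s = -0.556/-0.008 = 69.5000.
So a = μs = 53.515, b = (1−μ)s = 15.985.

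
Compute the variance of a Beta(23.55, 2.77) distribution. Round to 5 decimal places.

0.00345

Var = αβ/[(α+β)²(α+β+1)] = (23.55×2.77)/(26.32²×27.32) = 65.2335/18925.722368 = 0.00345.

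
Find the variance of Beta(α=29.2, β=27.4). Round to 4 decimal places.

0.0043

α+β = 56.6 and αβ = 800.08, so Var = αβ/[(α+β)²(α+β+1)] = 800.08/184525.056 = 0.0043.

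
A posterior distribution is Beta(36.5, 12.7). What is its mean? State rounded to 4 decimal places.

The Beta mean is α/(α+β) = 36.5/(36.5+12.7) = 0.7419.

0.7419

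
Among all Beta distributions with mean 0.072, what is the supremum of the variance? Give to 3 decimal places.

0.067

For fixed mean μ the Beta variance is μ(1−μ)/(α+β+1), increasing as α+β decreases.
Its least upper bound (not attained) is μ(1−μ) = 0.072·0.928 = 0.067.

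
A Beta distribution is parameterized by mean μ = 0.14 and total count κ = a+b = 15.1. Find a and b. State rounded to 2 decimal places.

a = 2.11, b = 12.99

Split κ in proportion μ : (1−μ): a = 0.14·15.1 = 2.11, b = 15.1 − 2.11 = 12.99.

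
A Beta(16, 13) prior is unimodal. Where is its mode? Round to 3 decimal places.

0.556

The density x^(α−1)(1−x)^(β−1) is maximised at (α−1)/(α+β−2) = 15/27 = 0.556.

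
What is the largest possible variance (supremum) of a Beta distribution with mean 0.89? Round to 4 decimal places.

0.0979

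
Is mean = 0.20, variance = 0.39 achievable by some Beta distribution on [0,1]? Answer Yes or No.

For any Beta, Var(X) < E[X]·(1−E[X]).
Here μ(1−μ) = 0.20×0.80 = 0.1600, and 0.39 ≥ 0.1600.

No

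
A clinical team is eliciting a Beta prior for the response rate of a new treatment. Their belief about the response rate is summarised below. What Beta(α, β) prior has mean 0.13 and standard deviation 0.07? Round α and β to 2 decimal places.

α = 2.87, β = 19.21

First σ² = 0.0049. Setting α = μn, β = (1−μ)n with n = α+β,
μ(1−μ)/(n+1) = 0.0049 ⇒ n+1 = 0.1131/0.0049 = 23.0816 ⇒ n = 22.0816.
Hence α = 0.13×22.0816 = 2.87, β = 0.87×22.0816 = 19.21.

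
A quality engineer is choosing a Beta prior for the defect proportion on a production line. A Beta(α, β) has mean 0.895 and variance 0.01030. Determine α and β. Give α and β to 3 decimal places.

α = 7.271, β = 0.853

Let s = α+β. The Beta variance is μ(1−μ)/(s+1).
So s+1 = μ(1−μ)/σ² = (0.895×0.105)/0.01030 = 0.093975/0.01030 = 9.1238, giving s = 8.1238.
Then α = μs = 0.895×8.1238 = 7.271 and β = (1−μ)s = 0.105×8.1238 = 0.853.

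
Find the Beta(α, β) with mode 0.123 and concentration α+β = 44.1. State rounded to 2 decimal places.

α = 6.18, β = 37.92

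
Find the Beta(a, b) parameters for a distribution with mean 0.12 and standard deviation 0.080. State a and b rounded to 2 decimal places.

σ² = 0.080² = 0.006400.
With s = a+b, Var = μ(1−μ)/(s+1), so s+1 = (0.12×0.88)/0.006400 = 16.5000 and s = 15.5000.
a = μs = 1.86, b = (1−μ)s = 13.64.

a = 1.86, b = 13.64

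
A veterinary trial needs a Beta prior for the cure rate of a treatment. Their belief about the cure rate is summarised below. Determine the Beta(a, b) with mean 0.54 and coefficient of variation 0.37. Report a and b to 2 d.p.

a = 2.82, b = 2.40

Var = (CV·μ)² = (0.37×0.54)² = 0.039920.
a+b = μ(1−μ)/Var − 1 = 0.2484/0.039920 − 1 = 5.2224.
Thus a = 0.54·5.2224 = 2.82 and b = 0.46·5.2224 = 2.40.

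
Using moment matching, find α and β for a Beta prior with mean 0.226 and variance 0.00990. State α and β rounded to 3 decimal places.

α = 3.767, β = 12.902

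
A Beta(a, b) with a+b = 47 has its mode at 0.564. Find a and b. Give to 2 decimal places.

a = 26.38, b = 20.62

Mode = (a−1)/(κ−2) with κ = a+b, so a−1 = 0.564·45 = 25.38.
a = 26.38; b = κ − a = 20.62.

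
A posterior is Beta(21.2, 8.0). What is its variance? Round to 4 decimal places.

Var = αβ/[(α+β)²(α+β+1)] = (21.2×8.0)/(29.2²×30.2) = 169.60/25749.728 = 0.0066.

0.0066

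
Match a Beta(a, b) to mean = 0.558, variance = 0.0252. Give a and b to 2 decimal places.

Let s = a+b. The Beta variance is μ(1−μ)/(s+1).
So s+1 = μ(1−μ)/σ² = (0.558×0.442)/0.0252 = 0.246636/0.0252 = 9.7871, giving s = 8.7871.
Then a = μs = 0.558×8.7871 = 4.90 and b = (1−μ)s = 0.442×8.7871 = 3.88.

a = 4.90, b = 3.88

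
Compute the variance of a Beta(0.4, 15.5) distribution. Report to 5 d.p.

μ = 0.4/15.9 = 0.025157; Var = μ(1−μ)/(α+β+1) = 0.0245243/16.9 = 0.00145.

0.00145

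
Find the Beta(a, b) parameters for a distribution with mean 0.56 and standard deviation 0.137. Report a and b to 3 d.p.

a = 6.792, b = 5.336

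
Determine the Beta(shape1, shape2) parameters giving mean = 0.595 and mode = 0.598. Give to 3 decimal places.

With s = shape1+shape2: μ = shape1/s and mode = (shape1−1)/(s−2). Eliminating shape1 = μs,
μs − 1 = m(s−2) ⇒ s(μ−m) = 1−2m ⇒ s = -0.196/-0.003 = 65.3333.
So shape1 = μs = 38.873, shape2 = (1−μ)s = 26.460.

shape1 = 38.873, shape2 = 26.460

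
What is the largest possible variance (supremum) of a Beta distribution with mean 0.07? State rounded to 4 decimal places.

Var = μ(1−μ)/(α+β+1), which approaches μ(1−μ) as α+β → 0.
So the supremum is μ(1−μ) = 0.07×0.93 = 0.0651.

0.0651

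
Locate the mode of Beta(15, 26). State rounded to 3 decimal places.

0.359

The density x^(α−1)(1−x)^(β−1) is maximised at (α−1)/(α+β−2) = 14/39 = 0.359.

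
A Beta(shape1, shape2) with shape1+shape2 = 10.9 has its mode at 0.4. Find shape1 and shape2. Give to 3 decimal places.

shape1 = 4.560, shape2 = 6.340

Mode = (shape1−1)/(κ−2) with κ = shape1+shape2, so shape1−1 = 0.4·8.9 = 3.560.
shape1 = 4.560; shape2 = κ − shape1 = 6.340.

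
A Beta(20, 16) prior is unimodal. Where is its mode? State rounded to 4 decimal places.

With α,β > 1, mode = (α−1)/(α+β−2) = 19/34 = 0.5588.

0.5588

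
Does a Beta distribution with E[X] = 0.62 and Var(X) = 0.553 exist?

No

A Beta with mean μ has variance μ(1−μ)/(α+β+1) < μ(1−μ).
Here μ(1−μ) = 0.62×0.38 = 0.2356, and 0.553 ≥ 0.2356.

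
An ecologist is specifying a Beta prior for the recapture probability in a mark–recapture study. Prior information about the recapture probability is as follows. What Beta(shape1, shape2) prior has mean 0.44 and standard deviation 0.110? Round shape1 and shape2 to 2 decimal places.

shape1 = 8.52, shape2 = 10.84

First σ² = 0.012100. Setting shape1 = μn, shape2 = (1−μ)n with n = shape1+shape2,
μ(1−μ)/(n+1) = 0.012100 ⇒ n+1 = 0.2464/0.012100 = 20.3636 ⇒ n = 19.3636.
Hence shape1 = 0.44×19.3636 = 8.52, shape2 = 0.56×19.3636 = 10.84.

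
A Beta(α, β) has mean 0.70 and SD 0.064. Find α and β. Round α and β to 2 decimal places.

Variance = 0.064² = 0.004096. The moment-matching identity α+β = μ(1−μ)/Var − 1 gives
α+β = 0.2100/0.004096 − 1 = 50.2695, so α = μ·50.2695 = 35.19 and β = (1−μ)·50.2695 = 15.08.

α = 35.19, β = 15.08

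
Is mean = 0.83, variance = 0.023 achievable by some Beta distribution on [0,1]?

Yes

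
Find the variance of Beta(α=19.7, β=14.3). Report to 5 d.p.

0.00696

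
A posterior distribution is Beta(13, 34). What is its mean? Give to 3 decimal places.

0.277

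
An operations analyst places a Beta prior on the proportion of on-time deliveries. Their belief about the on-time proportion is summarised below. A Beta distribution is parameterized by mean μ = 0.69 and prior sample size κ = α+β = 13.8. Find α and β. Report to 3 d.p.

α = μκ = 0.69×13.8 = 9.522 and β = (1−μ)κ = 0.31×13.8 = 4.278.

α = 9.522, β = 4.278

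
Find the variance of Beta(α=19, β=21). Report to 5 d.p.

μ = 19/40 = 0.475000; Var = μ(1−μ)/(α+β+1) = 0.2493750/41 = 0.00608.

0.00608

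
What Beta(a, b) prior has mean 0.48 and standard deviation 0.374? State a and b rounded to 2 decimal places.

σ² = 0.374² = 0.139876.
With s = a+b, Var = μ(1−μ)/(s+1), so s+1 = (0.48×0.52)/0.139876 = 1.7844 and s = 0.7844.
a = μs = 0.38, b = (1−μ)s = 0.41.

a = 0.38, b = 0.41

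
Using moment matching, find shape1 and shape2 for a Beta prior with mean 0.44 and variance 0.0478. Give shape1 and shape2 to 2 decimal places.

shape1 = 1.83, shape2 = 2.33

Let s = shape1+shape2. The Beta variance is μ(1−μ)/(s+1).
So s+1 = μ(1−μ)/σ² = (0.44×0.56)/0.0478 = 0.2464/0.0478 = 5.1548, giving s = 4.1548.
Then shape1 = μs = 0.44×4.1548 = 1.83 and shape2 = (1−μ)s = 0.56×4.1548 = 2.33.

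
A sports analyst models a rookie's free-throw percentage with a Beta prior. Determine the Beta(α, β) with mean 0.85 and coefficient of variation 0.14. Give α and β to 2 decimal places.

α = 6.80, β = 1.20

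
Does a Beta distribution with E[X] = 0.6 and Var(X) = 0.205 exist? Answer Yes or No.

Yes

For any Beta, Var(X) < E[X]·(1−E[X]).
Here μ(1−μ) = 0.6×0.4 = 0.24, and 0.205 < 0.24.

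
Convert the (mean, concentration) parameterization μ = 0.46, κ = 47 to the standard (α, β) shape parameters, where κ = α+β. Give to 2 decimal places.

α = 21.62, β = 25.38

Split κ in proportion μ : (1−μ): α = 0.46·47 = 21.62, β = 47 − 21.62 = 25.38.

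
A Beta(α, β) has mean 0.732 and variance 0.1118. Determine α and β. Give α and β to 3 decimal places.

α = 0.552, β = 0.202

By moment matching, α+β = μ(1−μ)/σ² − 1 = (0.732·0.268)/0.1118 − 1 = 1.7547 − 1 = 0.7547.
Since α/(α+β) = μ, α = 0.732·0.7547 = 0.552 and β = 0.268·0.7547 = 0.202.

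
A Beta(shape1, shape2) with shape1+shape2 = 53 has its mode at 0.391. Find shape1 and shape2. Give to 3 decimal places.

Since the density peak of Beta(shape1,shape2) is at (shape1−1)/(shape1+shape2−2),
shape1 = 1 + 0.391(53−2) = 20.941 and shape2 = 53 − 20.941 = 32.059.

shape1 = 20.941, shape2 = 32.059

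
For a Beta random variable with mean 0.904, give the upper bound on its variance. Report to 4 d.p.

0.0868

For fixed mean μ the Beta variance is μ(1−μ)/(α+β+1), increasing as α+β decreases.
Its least upper bound (not attained) is μ(1−μ) = 0.904·0.096 = 0.0868.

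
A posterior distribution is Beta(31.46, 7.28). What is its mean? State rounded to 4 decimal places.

0.8121

The Beta mean is α/(α+β) = 31.46/(31.46+7.28) = 0.8121.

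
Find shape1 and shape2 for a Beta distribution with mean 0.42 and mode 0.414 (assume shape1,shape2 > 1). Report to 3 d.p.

shape1 = 12.040, shape2 = 16.627

With s = shape1+shape2: μ = shape1/s and mode = (shape1−1)/(s−2). Eliminating shape1 = μs,
μs − 1 = m(s−2) ⇒ s(μ−m) = 1−2m ⇒ s = 0.172/0.006 = 28.6667.
So shape1 = μs = 12.040, shape2 = (1−μ)s = 16.627.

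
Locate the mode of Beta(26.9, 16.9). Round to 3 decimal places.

0.620

The density x^(α−1)(1−x)^(β−1) is maximised at (α−1)/(α+β−2) = 25.9/41.8 = 0.620.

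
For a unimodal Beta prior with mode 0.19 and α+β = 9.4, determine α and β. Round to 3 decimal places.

α = 2.406, β = 6.994

Mode = (α−1)/(κ−2) with κ = α+β, so α−1 = 0.19·7.4 = 1.406.
α = 2.406; β = κ − α = 6.994.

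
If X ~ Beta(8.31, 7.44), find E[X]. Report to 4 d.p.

The Beta mean is α/(α+β) = 8.31/(8.31+7.44) = 0.5276.

0.5276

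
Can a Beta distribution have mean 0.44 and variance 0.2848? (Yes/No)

A Beta with mean μ has variance μ(1−μ)/(α+β+1) < μ(1−μ).
Here μ(1−μ) = 0.44×0.56 = 0.2464, and 0.2848 ≥ 0.2464.

No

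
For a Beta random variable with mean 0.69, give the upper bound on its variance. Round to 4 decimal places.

Var = μ(1−μ)/(α+β+1), which approaches μ(1−μ) as α+β → 0.
So the supremum is μ(1−μ) = 0.69×0.31 = 0.2139.

0.2139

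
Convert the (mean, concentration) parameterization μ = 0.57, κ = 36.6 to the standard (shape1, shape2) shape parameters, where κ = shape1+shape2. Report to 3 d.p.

shape1 = 20.862, shape2 = 15.738

Split κ in proportion μ : (1−μ): shape1 = 0.57·36.6 = 20.862, shape2 = 36.6 − 20.862 = 15.738.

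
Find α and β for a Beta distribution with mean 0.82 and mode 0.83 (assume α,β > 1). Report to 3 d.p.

α = 54.120, β = 11.880

Let s = α+β. Mean gives α = μs = 0.82s; mode gives (α−1)/(s−2) = 0.83.
Substituting: 0.82s − 1 = 0.83(s−2) = 0.83s − 1.66, so -0.01s = -0.66 and s = 66.0000.
Then α = 0.82×66.0000 = 54.120 and β = s−α = 11.880.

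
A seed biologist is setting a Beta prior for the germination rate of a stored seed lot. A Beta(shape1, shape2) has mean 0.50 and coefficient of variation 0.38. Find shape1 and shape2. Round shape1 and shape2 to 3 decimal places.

shape1 = 2.963, shape2 = 2.963

σ = CV·μ = 0.38×0.50 = 0.19000, so σ² = 0.036100.
s+1 = μ(1−μ)/σ² = 0.2500/0.036100 = 6.9252, so s = shape1+shape2 = 5.9252.
shape1 = μs = 2.963, shape2 = (1−μ)s = 2.963.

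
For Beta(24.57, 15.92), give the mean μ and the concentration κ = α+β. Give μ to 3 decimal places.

κ = α+β = 24.57+15.92 = 40.49; μ = α/κ = 24.57/40.49 = 0.607.

μ = 0.607, κ = 40.49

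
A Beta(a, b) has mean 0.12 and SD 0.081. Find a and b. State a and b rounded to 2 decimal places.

σ² = 0.081² = 0.006561.
With s = a+b, Var = μ(1−μ)/(s+1), so s+1 = (0.12×0.88)/0.006561 = 16.0951 and s = 15.0951.
a = μs = 1.81, b = (1−μ)s = 13.28.

a = 1.81, b = 13.28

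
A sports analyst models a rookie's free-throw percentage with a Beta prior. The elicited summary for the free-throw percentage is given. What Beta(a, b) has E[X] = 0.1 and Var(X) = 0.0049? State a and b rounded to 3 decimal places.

By moment matching, a+b = μ(1−μ)/σ² − 1 = (0.1·0.9)/0.0049 − 1 = 18.3673 − 1 = 17.3673.
Since a/(a+b) = μ, a = 0.1·17.3673 = 1.737 and b = 0.9·17.3673 = 15.631.

a = 1.737, b = 15.631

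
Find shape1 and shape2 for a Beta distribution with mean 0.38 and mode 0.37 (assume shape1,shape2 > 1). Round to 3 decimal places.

shape1 = 9.880, shape2 = 16.120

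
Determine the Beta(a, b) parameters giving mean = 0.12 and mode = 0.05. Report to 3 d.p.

a = 1.543, b = 11.314

Let s = a+b. Mean gives a = μs = 0.12s; mode gives (a−1)/(s−2) = 0.05.
Substituting: 0.12s − 1 = 0.05(s−2) = 0.05s − 0.10, so 0.07s = 0.90 and s = 12.8571.
Then a = 0.12×12.8571 = 1.543 and b = s−a = 11.314.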